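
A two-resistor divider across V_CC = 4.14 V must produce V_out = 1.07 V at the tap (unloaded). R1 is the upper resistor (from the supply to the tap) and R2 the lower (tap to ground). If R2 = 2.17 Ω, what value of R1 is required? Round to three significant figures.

Required fraction k = V_out/V_CC = 0.2585.
Rearranging, R1 = R2·(1−k)/k = 2.17 × 2.869 = 6.226 Ω.

R1 ≈ 6.23 Ω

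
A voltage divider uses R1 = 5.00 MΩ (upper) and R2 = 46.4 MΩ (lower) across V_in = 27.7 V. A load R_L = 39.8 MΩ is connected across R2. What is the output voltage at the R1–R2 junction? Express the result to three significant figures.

First combine the lower leg with the load: R2 ‖ R_L = 21.42 MΩ.
Then V_out = V_in · R2'/(R1 + R2') = 27.7 × 21.42/26.42 = 22.46 V.
(Unloaded it would be 25.0 V; the load pulls it down.)

V_out ≈ 22.5 V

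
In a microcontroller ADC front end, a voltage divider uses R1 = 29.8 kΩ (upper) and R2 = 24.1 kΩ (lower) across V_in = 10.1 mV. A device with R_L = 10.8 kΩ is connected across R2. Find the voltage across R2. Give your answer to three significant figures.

R2 ‖ R_L = (24.1 × 10.8)/(24.1 + 10.8) = 7.458 kΩ.
Now apply the divider: V_out = 10.1 × 0.2002 = 2.022 mV.

V_out ≈ 2.02 mV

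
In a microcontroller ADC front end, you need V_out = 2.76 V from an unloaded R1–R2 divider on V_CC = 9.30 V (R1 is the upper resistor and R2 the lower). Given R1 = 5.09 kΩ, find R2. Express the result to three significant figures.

R2 ≈ 2.15 kΩ

Required fraction k = V_out/V_CC = 0.2968.
Rearranging, R2 = R1·k/(1−k) = 5.09 × 0.4220 = 2.148 kΩ.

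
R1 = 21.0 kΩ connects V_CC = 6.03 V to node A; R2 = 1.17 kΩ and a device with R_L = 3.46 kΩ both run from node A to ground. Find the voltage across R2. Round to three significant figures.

R2 ‖ R_L = (1.17 × 3.46)/(1.17 + 3.46) = 0.8743 kΩ.
Voltage divider with the loaded lower leg: V_out = 6.03 × 0.8743/(21.0 + 0.8743) = 6.03 × 0.03997 = 0.2410 V.

V_out ≈ 0.241 V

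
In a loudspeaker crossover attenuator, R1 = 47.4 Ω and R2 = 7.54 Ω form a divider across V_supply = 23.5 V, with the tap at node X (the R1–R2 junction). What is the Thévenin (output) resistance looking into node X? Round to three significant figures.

R_th ≈ 6.51 Ω

Looking into X with the source shorted: R_th = R1·R2/(R1+R2) = 47.40 × 7.54/54.94 = 6.505 Ω.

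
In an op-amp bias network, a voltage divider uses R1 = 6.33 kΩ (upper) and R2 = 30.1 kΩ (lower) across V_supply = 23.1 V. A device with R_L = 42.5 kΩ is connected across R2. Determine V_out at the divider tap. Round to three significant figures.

R2 ‖ R_L = (30.1 × 42.5)/(30.1 + 42.5) = 17.62 kΩ.
Now apply the divider: V_out = 23.1 × 0.7357 = 16.99 V.

V_out ≈ 17.0 V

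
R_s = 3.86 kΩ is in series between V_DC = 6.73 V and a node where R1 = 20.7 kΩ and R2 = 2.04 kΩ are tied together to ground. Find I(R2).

Equivalent of the parallel group: R_p = 1.857 kΩ.
V_A = 6.73 × 1.857/5.717 = 2.186 V.
I(R2) = V_A / R2 = 2.186/2.04 = 1.072 mA.

I ≈ 1.07 mA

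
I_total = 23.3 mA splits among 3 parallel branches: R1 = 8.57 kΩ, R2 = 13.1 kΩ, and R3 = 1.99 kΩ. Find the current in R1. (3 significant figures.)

Total conductance ΣG = 1/8.57 + 1/13.1 + 1/1.99 = 0.6955 (units of 1/kΩ).
R1 takes the fraction G_k/ΣG = 0.1167/0.6955 = 0.1678, so I = 23.3 × 0.1678 = 3.909 mA.

I ≈ 3.91 mA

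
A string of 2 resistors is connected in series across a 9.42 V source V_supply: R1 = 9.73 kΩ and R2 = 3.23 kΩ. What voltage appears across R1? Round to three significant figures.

Total series resistance ΣR = 9.73 + 3.23 = 12.96 kΩ.
Voltage divider: V = V_supply · (9.730 / 12.96) = 9.42 × 0.7508 = 7.072 V.

V ≈ 7.07 V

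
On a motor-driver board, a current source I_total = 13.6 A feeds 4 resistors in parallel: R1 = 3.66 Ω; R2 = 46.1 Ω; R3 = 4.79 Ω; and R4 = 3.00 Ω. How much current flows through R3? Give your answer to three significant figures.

I ≈ 3.39 A

Total conductance ΣG = 1/3.66 + 1/46.1 + 1/4.79 + 1/3.00 = 0.8370 (units of 1/Ω).
Current divider: I(R3) = I_total · G_k/ΣG = 13.6 × (0.2088/0.8370) = 13.6 × 0.2494 = 3.392 A.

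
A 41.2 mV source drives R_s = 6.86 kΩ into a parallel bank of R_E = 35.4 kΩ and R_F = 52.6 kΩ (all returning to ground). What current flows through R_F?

Combine the parallel branches: R_p = (1/35.4 + 1/52.6)⁻¹ = 21.16 kΩ.
V_A by voltage divider: V_A = 41.2 × 21.16/(6.86 + 21.16) = 31.11 mV.
Branch current I = V_A/R_F = 31.11/52.6 = 0.5915 µA.
(Check via current divider: I_total = 1.470 µA; share G_k/ΣG = 0.4023 → same result.)

I ≈ 0.592 µA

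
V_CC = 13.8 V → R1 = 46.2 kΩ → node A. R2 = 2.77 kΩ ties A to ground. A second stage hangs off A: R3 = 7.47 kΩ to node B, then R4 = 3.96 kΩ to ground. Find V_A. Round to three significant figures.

Node A sees R2 in parallel with the series input of stage 2, R3 + R4 = 11.43 kΩ.
R2 ‖ (R3+R4) = 2.230 kΩ.
First divider: V_A = V_CC · 2.230/(46.2 + 2.230) = 0.6353 V.

V_A ≈ 0.635 V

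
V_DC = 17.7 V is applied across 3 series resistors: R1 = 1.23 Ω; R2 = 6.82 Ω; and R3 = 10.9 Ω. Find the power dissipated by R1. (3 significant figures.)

P ≈ 1.07 W

The common current is I = 17.7/18.95 = 0.9340 A.
V(R1) = I·R = 1.149 V; P = V·I = 1.149 × 0.9340 = 1.073 W.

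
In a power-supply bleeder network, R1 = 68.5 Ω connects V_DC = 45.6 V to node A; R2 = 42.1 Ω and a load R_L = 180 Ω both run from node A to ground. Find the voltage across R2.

The load sits in parallel with R2, giving an effective lower resistance R2' = R2·R_L/(R2+R_L) = 34.12 Ω.
Then V_out = V_DC · R2'/(R1 + R2') = 45.6 × 34.12/102.6 = 15.16 V.
(Unloaded it would be 17.4 V; the load pulls it down.)

V_out ≈ 15.2 V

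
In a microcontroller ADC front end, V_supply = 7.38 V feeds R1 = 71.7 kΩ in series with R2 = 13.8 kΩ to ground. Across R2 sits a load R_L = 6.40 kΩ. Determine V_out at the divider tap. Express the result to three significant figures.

The load sits in parallel with R2, giving an effective lower resistance R2' = R2·R_L/(R2+R_L) = 4.372 kΩ.
Now apply the divider: V_out = 7.38 × 0.05748 = 0.4242 V.
(Unloaded it would be 1.19 V; the load pulls it down.)

V_out ≈ 0.424 V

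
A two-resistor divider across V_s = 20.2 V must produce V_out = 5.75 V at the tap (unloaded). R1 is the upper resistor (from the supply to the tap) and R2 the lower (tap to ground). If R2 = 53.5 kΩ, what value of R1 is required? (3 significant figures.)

R1 ≈ 134 kΩ

The divider ratio is R2/(R1+R2) = 5.75/20.2 = 0.2847.
R1 = R2·(1/k − 1) = 53.5 × 2.513 = 134.4 kΩ.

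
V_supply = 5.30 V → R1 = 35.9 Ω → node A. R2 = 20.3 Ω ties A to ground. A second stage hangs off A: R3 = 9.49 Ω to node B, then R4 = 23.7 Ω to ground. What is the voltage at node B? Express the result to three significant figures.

Node A sees R2 in parallel with the series input of stage 2, R3 + R4 = 33.19 Ω.
Effective lower resistance at A: R2 ‖ 33.19 = 12.60 Ω.
V_A = 5.30 × 12.60/(35.9 + 12.60) = 1.377 V.
Then the unloaded second divider: V_B = V_A × R4/(R3+R4) = 1.377 × 0.7141 = 0.9830 V.

V_B ≈ 0.983 V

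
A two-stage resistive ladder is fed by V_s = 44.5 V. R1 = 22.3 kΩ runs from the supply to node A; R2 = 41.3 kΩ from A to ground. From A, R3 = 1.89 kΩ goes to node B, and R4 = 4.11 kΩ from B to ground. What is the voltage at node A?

V_A ≈ 8.47 V

Node A sees R2 in parallel with the series input of stage 2, R3 + R4 = 6.000 kΩ.
Effective lower resistance at A: R2 ‖ 6.000 = 5.239 kΩ.
V_A = 44.5 × 5.239/(22.3 + 5.239) = 8.466 V.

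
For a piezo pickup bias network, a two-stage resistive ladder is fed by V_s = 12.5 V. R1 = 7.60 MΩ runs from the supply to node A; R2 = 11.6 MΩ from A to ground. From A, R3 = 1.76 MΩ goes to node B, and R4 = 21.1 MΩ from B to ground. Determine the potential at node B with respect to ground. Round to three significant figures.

V_B ≈ 5.80 V

The second stage (R3 + R4 = 22.86 MΩ) loads node A in parallel with R2.
Effective lower resistance at A: R2 ‖ 22.86 = 7.695 MΩ.
First divider: V_A = V_s · 7.695/(7.60 + 7.695) = 6.289 V.
V_B = V_A × 0.9230 = 5.805 V.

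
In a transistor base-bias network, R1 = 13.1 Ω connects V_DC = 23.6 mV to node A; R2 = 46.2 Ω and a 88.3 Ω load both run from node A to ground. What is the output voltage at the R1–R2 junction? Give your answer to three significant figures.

First combine the lower leg with the load: R2 ‖ R_L = 30.33 Ω.
Then V_out = V_DC · R2'/(R1 + R2') = 23.6 × 30.33/43.43 = 16.48 mV.

V_out ≈ 16.5 mV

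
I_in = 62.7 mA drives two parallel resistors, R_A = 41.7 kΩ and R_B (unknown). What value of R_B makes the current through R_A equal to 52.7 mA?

R_B ≈ 220 kΩ

The fraction through R_A equals R_B/(R_A+R_B).
52.7/62.7 = R_B/(R_A + R_B) → R_B = R_A · (0.8405)/(1 − 0.8405) = 41.7 × 5.270 = 219.8 kΩ.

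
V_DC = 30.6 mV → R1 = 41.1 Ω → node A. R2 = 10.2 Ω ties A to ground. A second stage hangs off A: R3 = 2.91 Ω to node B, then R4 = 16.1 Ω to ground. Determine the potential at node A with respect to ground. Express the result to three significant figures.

Looking into the second stage from A: R3 + R4 = 19.01 Ω appears in parallel with R2.
R2 ‖ (R3+R4) = 6.638 Ω.
First divider: V_A = V_DC · 6.638/(41.1 + 6.638) = 4.255 mV.

V_A ≈ 4.26 mV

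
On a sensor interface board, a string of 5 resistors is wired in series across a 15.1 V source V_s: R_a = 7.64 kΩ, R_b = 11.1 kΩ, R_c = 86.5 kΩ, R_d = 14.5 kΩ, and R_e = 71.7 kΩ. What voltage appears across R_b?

Series total: ΣR = 7.64 + 11.1 + 86.5 + 14.5 + 71.7 = 191.4 kΩ.
Voltage divider: V = V_s · (11.10 / 191.4) = 15.1 × 0.05798 = 0.8755 V.

V ≈ 0.876 V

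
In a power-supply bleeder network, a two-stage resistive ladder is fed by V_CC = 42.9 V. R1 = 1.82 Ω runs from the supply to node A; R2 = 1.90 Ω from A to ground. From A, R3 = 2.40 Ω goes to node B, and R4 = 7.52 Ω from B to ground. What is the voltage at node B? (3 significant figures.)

Looking into the second stage from A: R3 + R4 = 9.920 Ω appears in parallel with R2.
R2 ‖ (R3+R4) = 1.595 Ω.
First divider: V_A = V_CC · 1.595/(1.82 + 1.595) = 20.03 V.
V_B = V_A × 0.7581 = 15.19 V.

V_B ≈ 15.2 V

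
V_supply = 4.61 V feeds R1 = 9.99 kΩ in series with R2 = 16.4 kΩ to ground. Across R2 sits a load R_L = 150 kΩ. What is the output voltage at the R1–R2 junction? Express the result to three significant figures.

V_out ≈ 2.75 V

First combine the lower leg with the load: R2 ‖ R_L = 14.78 kΩ.
Voltage divider with the loaded lower leg: V_out = 4.61 × 14.78/(9.99 + 14.78) = 4.61 × 0.5967 = 2.751 V.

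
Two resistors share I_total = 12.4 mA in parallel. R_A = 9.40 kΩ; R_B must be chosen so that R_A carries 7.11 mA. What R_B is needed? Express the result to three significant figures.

R_B ≈ 12.6 kΩ

The fraction through R_A equals R_B/(R_A+R_B).
With f = 0.5734, R_B = R_A · f/(1−f) = 9.40 × 1.344 = 12.63 kΩ.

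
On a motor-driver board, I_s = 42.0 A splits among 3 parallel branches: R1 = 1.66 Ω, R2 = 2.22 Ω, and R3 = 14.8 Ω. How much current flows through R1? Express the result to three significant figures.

I ≈ 22.6 A

Total conductance ΣG = 1/1.66 + 1/2.22 + 1/14.8 = 1.120 (units of 1/Ω).
R1 takes the fraction G_k/ΣG = 0.6024/1.120 = 0.5377, so I = 42.0 × 0.5377 = 22.58 A.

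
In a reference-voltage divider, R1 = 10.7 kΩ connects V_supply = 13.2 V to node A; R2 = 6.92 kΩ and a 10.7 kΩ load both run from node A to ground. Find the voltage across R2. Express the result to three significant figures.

V_out ≈ 3.72 V

First combine the lower leg with the load: R2 ‖ R_L = 4.202 kΩ.
Now apply the divider: V_out = 13.2 × 0.2820 = 3.722 V.
(Unloaded it would be 5.18 V; the load pulls it down.)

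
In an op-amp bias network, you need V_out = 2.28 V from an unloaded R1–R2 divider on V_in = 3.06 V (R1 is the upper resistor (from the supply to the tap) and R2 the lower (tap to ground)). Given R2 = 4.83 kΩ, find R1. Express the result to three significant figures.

R1 ≈ 1.65 kΩ

Required fraction k = V_out/V_in = 0.7451.
Rearranging, R1 = R2·(1−k)/k = 4.83 × 0.3421 = 1.652 kΩ.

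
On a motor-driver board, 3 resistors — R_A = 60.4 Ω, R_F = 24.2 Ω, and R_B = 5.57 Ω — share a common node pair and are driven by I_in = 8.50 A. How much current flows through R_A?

ΣG = 1/60.4 + 1/24.2 + 1/5.57 = 0.2374.
R_A takes the fraction G_k/ΣG = 0.01656/0.2374 = 0.06974, so I = 8.50 × 0.06974 = 0.5928 A.

I ≈ 0.593 A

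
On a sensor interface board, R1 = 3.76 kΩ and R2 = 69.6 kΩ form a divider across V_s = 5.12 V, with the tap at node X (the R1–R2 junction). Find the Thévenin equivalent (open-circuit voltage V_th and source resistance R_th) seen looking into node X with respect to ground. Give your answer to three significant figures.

With X open, the divider is unloaded: V_th = 5.12 × 69.6/73.36 = 4.858 V.
Looking into X with the source shorted: R_th = R1·R2/(R1+R2) = 3.760 × 69.6/73.36 = 3.567 kΩ.

V_th ≈ 4.86 V, R_th ≈ 3.57 kΩ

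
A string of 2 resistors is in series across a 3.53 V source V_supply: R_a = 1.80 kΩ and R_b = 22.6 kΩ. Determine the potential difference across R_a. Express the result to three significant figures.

Total series resistance ΣR = 1.80 + 22.6 = 24.40 kΩ.
By the voltage-divider rule, V = 3.53 × 1.800/24.40 = 0.2604 V.

V ≈ 0.260 V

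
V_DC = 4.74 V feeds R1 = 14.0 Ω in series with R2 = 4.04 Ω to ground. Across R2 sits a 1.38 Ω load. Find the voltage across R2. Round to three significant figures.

V_out ≈ 0.324 V

R2 ‖ R_L = (4.04 × 1.38)/(4.04 + 1.38) = 1.029 Ω.
Voltage divider with the loaded lower leg: V_out = 4.74 × 1.029/(14.0 + 1.029) = 4.74 × 0.06844 = 0.3244 V.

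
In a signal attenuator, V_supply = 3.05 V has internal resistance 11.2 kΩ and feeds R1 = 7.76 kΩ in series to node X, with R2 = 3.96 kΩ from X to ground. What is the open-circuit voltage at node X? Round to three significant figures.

R1' = 11.2 + 7.76 = 18.96 kΩ (source resistance + R1).
Open-circuit (no load on X): V_th = V_supply · R2/(R1' + R2) = 3.05 × 3.96/(18.96 + 3.96) = 0.5270 V.

V_th ≈ 0.527 V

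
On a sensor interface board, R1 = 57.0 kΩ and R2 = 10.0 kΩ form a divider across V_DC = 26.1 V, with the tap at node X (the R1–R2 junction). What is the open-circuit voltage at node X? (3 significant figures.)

With X open, the divider is unloaded: V_th = 26.1 × 10.0/67.00 = 3.896 V.

V_th ≈ 3.90 V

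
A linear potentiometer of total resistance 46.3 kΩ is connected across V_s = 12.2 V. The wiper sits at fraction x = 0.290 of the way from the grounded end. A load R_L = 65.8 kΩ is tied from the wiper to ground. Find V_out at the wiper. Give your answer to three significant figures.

Split the track: R_lower = x·R_p = 13.43 kΩ, R_upper = (1−x)·R_p = 32.87 kΩ.
Lower segment in parallel with the load: 13.43 ‖ 65.8 = 11.15 kΩ.
V_out = 12.2 × 11.15/(32.87 + 11.15) = 3.090 V.

V_out ≈ 3.09 V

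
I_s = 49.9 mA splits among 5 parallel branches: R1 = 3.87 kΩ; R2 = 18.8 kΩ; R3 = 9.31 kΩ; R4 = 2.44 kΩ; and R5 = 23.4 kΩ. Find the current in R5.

ΣG = 1/3.87 + 1/18.8 + 1/9.31 + 1/2.44 + 1/23.4 = 0.8716.
Current divider: I(R5) = I_s · G_k/ΣG = 49.9 × (0.04274/0.8716) = 49.9 × 0.04903 = 2.447 mA.

I ≈ 2.45 mA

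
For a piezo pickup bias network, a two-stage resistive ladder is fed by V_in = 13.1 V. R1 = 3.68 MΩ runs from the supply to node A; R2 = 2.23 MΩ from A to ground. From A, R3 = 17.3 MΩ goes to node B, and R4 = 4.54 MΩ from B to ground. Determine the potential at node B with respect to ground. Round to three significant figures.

V_B ≈ 0.966 V

The second stage (R3 + R4 = 21.84 MΩ) loads node A in parallel with R2.
Effective lower resistance at A: R2 ‖ 21.84 = 2.023 MΩ.
V_A = 13.1 × 2.023/(3.68 + 2.023) = 4.647 V.
Stage 2 is unloaded, so V_B = V_A · R4/(R3+R4) = 4.647 × 4.54/21.84 = 0.9661 V.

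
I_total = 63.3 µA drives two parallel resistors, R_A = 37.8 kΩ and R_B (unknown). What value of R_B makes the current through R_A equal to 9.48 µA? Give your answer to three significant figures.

The fraction through R_A equals R_B/(R_A+R_B).
9.48/63.3 = R_B/(R_A + R_B) → R_B = R_A · (0.1498)/(1 − 0.1498) = 37.8 × 0.1761 = 6.658 kΩ.

R_B ≈ 6.66 kΩ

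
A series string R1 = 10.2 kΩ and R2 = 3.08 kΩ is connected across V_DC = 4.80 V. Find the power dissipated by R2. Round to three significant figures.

P ≈ 0.402 mW

ΣR = 13.28 kΩ → I = 4.80/13.28 = 0.3614 mA.
P(R2) = I²·R2 = (0.3614)² × 3.08 = 0.4024 mW.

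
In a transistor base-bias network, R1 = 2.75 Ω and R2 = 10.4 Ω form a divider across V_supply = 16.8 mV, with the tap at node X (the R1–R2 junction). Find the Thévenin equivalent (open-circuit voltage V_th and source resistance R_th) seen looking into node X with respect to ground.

Open-circuit (no load on X): V_th = V_supply · R2/(R1 + R2) = 16.8 × 10.4/(2.750 + 10.4) = 13.29 mV.
Looking into X with the source shorted: R_th = R1·R2/(R1+R2) = 2.750 × 10.4/13.15 = 2.175 Ω.

V_th ≈ 13.3 mV, R_th ≈ 2.17 Ω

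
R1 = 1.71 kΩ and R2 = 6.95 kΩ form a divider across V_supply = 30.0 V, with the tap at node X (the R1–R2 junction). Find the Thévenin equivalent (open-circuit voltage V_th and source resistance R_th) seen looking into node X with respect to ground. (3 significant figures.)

V_th ≈ 24.1 V, R_th ≈ 1.37 kΩ

With X open, the divider is unloaded: V_th = 30.0 × 6.95/8.660 = 24.08 V.
With V_supply suppressed (replaced by a short), R_th = R1 ‖ R2 = (1.710 × 6.95)/(1.710 + 6.95) = 1.372 kΩ.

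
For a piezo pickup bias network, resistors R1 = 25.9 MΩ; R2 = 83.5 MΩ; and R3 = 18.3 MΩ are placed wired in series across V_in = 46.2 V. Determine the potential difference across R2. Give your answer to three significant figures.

Total series resistance ΣR = 25.9 + 83.5 + 18.3 = 127.7 MΩ.
By the voltage-divider rule, V = 46.2 × 83.50/127.7 = 30.21 V.

V ≈ 30.2 V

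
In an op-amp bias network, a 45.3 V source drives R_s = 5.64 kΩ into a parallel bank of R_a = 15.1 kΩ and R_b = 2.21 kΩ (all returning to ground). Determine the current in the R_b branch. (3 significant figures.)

I ≈ 5.22 mA

Parallel bank: R_p = 1/(1/15.1 + 1/2.21) = 1.928 kΩ.
Node voltage V_A = V_s · R_p/(R_s + R_p) = 45.3 × 0.2547 = 11.54 V.
I(R_b) = V_A / R_b = 11.54/2.21 = 5.222 mA.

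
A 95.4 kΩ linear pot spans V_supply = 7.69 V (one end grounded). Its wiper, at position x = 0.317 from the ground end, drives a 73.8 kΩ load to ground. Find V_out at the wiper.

V_out ≈ 1.90 V

Split the track: R_lower = x·R_p = 30.24 kΩ, R_upper = (1−x)·R_p = 65.16 kΩ.
(x·R_p) ‖ R_L = 21.45 kΩ.
Loaded-divider output: V_out = 7.69 × 0.2477 = 1.905 V.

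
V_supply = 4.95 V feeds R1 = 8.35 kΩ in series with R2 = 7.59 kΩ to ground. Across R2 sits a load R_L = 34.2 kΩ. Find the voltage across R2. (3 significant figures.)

V_out ≈ 2.11 V

The load sits in parallel with R2, giving an effective lower resistance R2' = R2·R_L/(R2+R_L) = 6.211 kΩ.
Now apply the divider: V_out = 4.95 × 0.4266 = 2.112 V.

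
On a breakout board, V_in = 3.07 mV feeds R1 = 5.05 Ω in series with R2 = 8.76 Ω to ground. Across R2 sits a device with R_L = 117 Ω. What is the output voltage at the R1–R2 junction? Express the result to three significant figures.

R2 ‖ R_L = (8.76 × 117)/(8.76 + 117) = 8.150 Ω.
Voltage divider with the loaded lower leg: V_out = 3.07 × 8.150/(5.05 + 8.150) = 3.07 × 0.6174 = 1.895 mV.

V_out ≈ 1.90 mV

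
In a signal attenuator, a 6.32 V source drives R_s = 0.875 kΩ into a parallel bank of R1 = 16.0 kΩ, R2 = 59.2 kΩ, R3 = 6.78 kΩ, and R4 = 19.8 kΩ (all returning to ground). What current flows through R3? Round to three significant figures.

I ≈ 0.750 mA

Combine the parallel branches: R_p = (1/16.0 + 1/59.2 + 1/6.78 + 1/19.8)⁻¹ = 3.605 kΩ.
Node voltage V_A = V_in · R_p/(R_s + R_p) = 6.32 × 0.8047 = 5.086 V.
I(R3) = V_A / R3 = 5.086/6.78 = 0.7501 mA.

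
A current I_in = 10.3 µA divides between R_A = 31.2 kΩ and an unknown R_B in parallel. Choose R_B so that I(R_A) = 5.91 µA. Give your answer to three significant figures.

In a two-way split, I_A/I_in = R_B/(R_A + R_B).
5.91/10.3 = R_B/(R_A + R_B) → R_B = R_A · (0.5738)/(1 − 0.5738) = 31.2 × 1.346 = 42.00 kΩ.

R_B ≈ 42.0 kΩ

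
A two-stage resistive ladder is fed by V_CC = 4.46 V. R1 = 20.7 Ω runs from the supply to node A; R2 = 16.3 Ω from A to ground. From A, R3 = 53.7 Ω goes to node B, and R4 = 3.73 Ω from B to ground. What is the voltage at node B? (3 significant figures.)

V_B ≈ 0.110 V

The second stage (R3 + R4 = 57.43 Ω) loads node A in parallel with R2.
Effective lower resistance at A: R2 ‖ 57.43 = 12.70 Ω.
First divider: V_A = V_CC · 12.70/(20.7 + 12.70) = 1.696 V.
Stage 2 is unloaded, so V_B = V_A · R4/(R3+R4) = 1.696 × 3.73/57.43 = 0.1101 V.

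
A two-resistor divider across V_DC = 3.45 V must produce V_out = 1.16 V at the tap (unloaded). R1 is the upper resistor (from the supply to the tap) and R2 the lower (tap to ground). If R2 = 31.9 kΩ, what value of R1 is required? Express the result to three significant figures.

The divider ratio is R2/(R1+R2) = 1.16/3.45 = 0.3362.
So R1 = R2 · (V_DC/V_out − 1) = 31.9 × (3.45/1.16 − 1) = 31.9 × 1.974 = 62.98 kΩ.

R1 ≈ 63.0 kΩ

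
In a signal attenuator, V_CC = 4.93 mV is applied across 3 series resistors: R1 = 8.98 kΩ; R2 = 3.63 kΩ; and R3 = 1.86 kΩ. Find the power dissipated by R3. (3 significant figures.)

ΣR = 14.47 kΩ → I = 4.93/14.47 = 0.3407 µA.
P(R3) = I²·R3 = (0.3407)² × 1.86 = 0.2159 nW.

P ≈ 0.216 nW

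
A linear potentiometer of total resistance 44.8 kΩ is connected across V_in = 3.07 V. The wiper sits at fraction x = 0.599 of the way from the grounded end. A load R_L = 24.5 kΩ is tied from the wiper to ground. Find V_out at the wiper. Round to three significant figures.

V_out ≈ 1.28 V

The pot divides into 17.96 kΩ above the wiper and 26.84 kΩ below.
(x·R_p) ‖ R_L = 12.81 kΩ.
Then V_out = V_in · 12.81/(17.96 + 12.81) = 1.278 V.
(Unloaded: V_out = x·V_in = 1.84 V.)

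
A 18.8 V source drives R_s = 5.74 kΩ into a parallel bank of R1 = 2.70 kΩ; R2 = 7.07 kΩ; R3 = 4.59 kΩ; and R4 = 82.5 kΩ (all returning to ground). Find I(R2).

I ≈ 0.506 mA

Combine the parallel branches: R_p = (1/2.70 + 1/7.07 + 1/4.59 + 1/82.5)⁻¹ = 1.348 kΩ.
V_A = 18.8 × 1.348/7.088 = 3.576 V.
I(R2) = V_A / R2 = 3.576/7.07 = 0.5057 mA.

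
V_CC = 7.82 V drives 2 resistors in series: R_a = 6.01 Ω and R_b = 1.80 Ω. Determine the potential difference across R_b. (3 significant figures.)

V ≈ 1.80 V

Series total: ΣR = 6.01 + 1.80 = 7.810 Ω.
V = V_CC · R/ΣR = 7.82 × 0.2305 = 1.802 V.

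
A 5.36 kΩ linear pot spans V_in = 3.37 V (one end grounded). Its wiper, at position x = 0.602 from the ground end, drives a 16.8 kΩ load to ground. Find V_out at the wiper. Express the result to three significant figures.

The pot divides into 2.133 kΩ above the wiper and 3.227 kΩ below.
Lower segment in parallel with the load: 3.227 ‖ 16.8 = 2.707 kΩ.
V_out = 3.37 × 2.707/(2.133 + 2.707) = 1.885 V.

V_out ≈ 1.88 V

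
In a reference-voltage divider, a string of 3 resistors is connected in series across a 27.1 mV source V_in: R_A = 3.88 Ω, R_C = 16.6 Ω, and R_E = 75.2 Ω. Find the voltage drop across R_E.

V ≈ 21.3 mV

Series total: ΣR = 3.88 + 16.6 + 75.2 = 95.68 Ω.
V = V_in · R/ΣR = 27.1 × 0.7860 = 21.30 mV.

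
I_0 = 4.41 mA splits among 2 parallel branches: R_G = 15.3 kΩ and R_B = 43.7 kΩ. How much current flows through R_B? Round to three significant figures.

I ≈ 1.14 mA

With just two branches, the current splits inversely with resistance.
I(R_B) = 4.41 × 15.3/(15.3 + 43.7) = 4.41 × 0.2593 = 1.144 mA.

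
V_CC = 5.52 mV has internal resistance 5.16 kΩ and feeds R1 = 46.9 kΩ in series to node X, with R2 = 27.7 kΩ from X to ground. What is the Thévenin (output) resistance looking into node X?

R_th ≈ 18.1 kΩ

R1' = 5.16 + 46.9 = 52.06 kΩ (source resistance + R1).
With V_CC suppressed (replaced by a short), R_th = R1' ‖ R2 = (52.06 × 27.7)/(52.06 + 27.7) = 18.08 kΩ.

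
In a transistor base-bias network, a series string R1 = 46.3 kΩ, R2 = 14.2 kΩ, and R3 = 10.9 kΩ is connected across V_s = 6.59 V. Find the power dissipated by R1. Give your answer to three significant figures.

P ≈ 0.394 mW

The common current is I = 6.59/71.40 = 0.09230 mA.
P(R1) = I²·R1 = (0.09230)² × 46.3 = 0.3944 mW.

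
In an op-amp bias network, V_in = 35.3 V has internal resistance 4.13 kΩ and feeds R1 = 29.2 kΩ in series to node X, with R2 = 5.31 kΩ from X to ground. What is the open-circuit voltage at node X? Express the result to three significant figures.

R1' = 4.13 + 29.2 = 33.33 kΩ (source resistance + R1).
Open-circuit (no load on X): V_th = V_in · R2/(R1' + R2) = 35.3 × 5.31/(33.33 + 5.31) = 4.851 V.

V_th ≈ 4.85 V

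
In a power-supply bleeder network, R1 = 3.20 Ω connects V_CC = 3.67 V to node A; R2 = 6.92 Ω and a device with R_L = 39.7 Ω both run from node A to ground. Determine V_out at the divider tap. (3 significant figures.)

First combine the lower leg with the load: R2 ‖ R_L = 5.893 Ω.
Now apply the divider: V_out = 3.67 × 0.6481 = 2.378 V.
(Unloaded it would be 2.51 V; the load pulls it down.)

V_out ≈ 2.38 V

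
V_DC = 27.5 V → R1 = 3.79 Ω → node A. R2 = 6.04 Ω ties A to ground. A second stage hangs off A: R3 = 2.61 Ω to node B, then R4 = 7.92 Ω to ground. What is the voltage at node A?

Node A sees R2 in parallel with the series input of stage 2, R3 + R4 = 10.53 Ω.
Effective lower resistance at A: R2 ‖ 10.53 = 3.838 Ω.
So V_A = 27.5 × 0.5032 = 13.84 V.

V_A ≈ 13.8 V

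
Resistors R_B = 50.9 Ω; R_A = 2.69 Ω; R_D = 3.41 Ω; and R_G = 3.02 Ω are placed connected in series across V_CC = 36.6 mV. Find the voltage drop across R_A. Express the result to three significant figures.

Total series resistance ΣR = 50.9 + 2.69 + 3.41 + 3.02 = 60.02 Ω.
V = V_CC · R/ΣR = 36.6 × 0.04482 = 1.640 mV.

V ≈ 1.64 mV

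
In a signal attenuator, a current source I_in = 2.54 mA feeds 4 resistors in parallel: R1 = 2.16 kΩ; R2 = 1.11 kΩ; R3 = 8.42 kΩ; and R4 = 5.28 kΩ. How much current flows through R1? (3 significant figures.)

I ≈ 0.703 mA

ΣG = 1/2.16 + 1/1.11 + 1/8.42 + 1/5.28 = 1.672.
Current divider: I(R1) = I_in · G_k/ΣG = 2.54 × (0.4630/1.672) = 2.54 × 0.2769 = 0.7033 mA.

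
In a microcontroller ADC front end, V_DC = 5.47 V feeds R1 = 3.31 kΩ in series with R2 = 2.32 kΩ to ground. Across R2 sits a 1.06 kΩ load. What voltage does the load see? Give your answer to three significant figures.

First combine the lower leg with the load: R2 ‖ R_L = 0.7276 kΩ.
Voltage divider with the loaded lower leg: V_out = 5.47 × 0.7276/(3.31 + 0.7276) = 5.47 × 0.1802 = 0.9857 V.
(Unloaded it would be 2.25 V; the load pulls it down.)

V_out ≈ 0.986 V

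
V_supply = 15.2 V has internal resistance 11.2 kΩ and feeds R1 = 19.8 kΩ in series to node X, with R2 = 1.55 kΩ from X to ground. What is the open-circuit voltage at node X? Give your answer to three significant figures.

V_th ≈ 0.724 V

R1' = 11.2 + 19.8 = 31.00 kΩ (source resistance + R1).
Open-circuit (no load on X): V_th = V_supply · R2/(R1' + R2) = 15.2 × 1.55/(31.00 + 1.55) = 0.7238 V.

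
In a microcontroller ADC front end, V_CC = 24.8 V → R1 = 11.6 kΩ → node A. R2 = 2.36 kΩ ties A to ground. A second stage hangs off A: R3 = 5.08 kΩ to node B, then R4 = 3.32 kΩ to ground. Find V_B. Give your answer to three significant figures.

V_B ≈ 1.34 V

Looking into the second stage from A: R3 + R4 = 8.400 kΩ appears in parallel with R2.
Effective lower resistance at A: R2 ‖ 8.400 = 1.842 kΩ.
So V_A = 24.8 × 0.1371 = 3.399 V.
Stage 2 is unloaded, so V_B = V_A · R4/(R3+R4) = 3.399 × 3.32/8.400 = 1.343 V.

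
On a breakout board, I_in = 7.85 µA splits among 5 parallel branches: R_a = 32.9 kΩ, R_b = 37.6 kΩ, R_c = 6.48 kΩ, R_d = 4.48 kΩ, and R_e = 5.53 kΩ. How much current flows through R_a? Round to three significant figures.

Conductances: ΣG = 1/32.9 + 1/37.6 + 1/6.48 + 1/4.48 + 1/5.53 = 0.6154 (1/kΩ).
By the current-divider rule, I = I_in · G_k/ΣG = 7.85 × 0.04939 = 0.3877 µA.

I ≈ 0.388 µA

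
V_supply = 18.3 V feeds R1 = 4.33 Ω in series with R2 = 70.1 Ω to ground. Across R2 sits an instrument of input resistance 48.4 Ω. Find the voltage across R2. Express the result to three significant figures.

The load sits in parallel with R2, giving an effective lower resistance R2' = R2·R_L/(R2+R_L) = 28.63 Ω.
Voltage divider with the loaded lower leg: V_out = 18.3 × 28.63/(4.33 + 28.63) = 18.3 × 0.8686 = 15.90 V.

V_out ≈ 15.9 V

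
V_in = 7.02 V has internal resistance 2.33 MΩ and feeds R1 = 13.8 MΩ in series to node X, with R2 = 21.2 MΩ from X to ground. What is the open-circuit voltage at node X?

R1' = 2.33 + 13.8 = 16.13 MΩ (source resistance + R1).
V_th is the unloaded tap voltage: V_in · R2/(R1'+R2) = 7.02 × 0.5679 = 3.987 V.

V_th ≈ 3.99 V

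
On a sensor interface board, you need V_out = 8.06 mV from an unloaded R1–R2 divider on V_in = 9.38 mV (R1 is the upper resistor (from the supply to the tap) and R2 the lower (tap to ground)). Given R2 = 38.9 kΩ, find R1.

R1 ≈ 6.37 kΩ

V_out/V_in = R2/(R1+R2) = 0.8593.
R1 = R2·(1/k − 1) = 38.9 × 0.1638 = 6.371 kΩ.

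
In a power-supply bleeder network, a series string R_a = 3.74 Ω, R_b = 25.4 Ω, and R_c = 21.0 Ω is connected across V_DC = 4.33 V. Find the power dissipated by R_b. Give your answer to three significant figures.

ΣR = 50.14 Ω → I = 4.33/50.14 = 0.08636 A.
V(R_b) = I·R = 2.193 V; P = V·I = 2.193 × 0.08636 = 0.1894 W.

P ≈ 0.189 W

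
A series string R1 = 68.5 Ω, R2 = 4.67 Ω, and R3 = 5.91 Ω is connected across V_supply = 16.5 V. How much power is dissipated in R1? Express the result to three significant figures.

P ≈ 2.98 W

Series current I = V_supply/ΣR = 16.5/79.08 = 0.2086 A.
V(R1) = I·R = 14.29 V; P = V·I = 14.29 × 0.2086 = 2.982 W.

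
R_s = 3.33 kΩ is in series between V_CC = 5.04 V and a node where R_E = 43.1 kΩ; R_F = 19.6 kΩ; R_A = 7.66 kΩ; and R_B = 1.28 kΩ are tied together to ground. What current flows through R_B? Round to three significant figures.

Combine the parallel branches: R_p = (1/43.1 + 1/19.6 + 1/7.66 + 1/1.28)⁻¹ = 1.014 kΩ.
Node voltage V_A = V_CC · R_p/(R_s + R_p) = 5.04 × 0.2335 = 1.177 V.
I(R_B) = V_A / R_B = 1.177/1.28 = 0.9192 mA.
(Equivalently: I_total = 1.160 mA, then current-divider fraction G_k/ΣG = 0.7923.)

I ≈ 0.919 mA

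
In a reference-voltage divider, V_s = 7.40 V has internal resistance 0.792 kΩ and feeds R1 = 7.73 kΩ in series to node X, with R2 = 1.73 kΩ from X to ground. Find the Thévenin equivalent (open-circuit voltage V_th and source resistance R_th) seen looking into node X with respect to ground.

V_th ≈ 1.25 V, R_th ≈ 1.44 kΩ

R1' = 0.792 + 7.73 = 8.522 kΩ (source resistance + R1).
With X open, the divider is unloaded: V_th = 7.40 × 1.73/10.25 = 1.249 V.
Looking into X with the source shorted: R_th = R1'·R2/(R1'+R2) = 8.522 × 1.73/10.25 = 1.438 kΩ.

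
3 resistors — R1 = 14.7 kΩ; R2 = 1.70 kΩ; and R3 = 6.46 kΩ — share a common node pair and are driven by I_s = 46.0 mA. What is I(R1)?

Conductances: ΣG = 1/14.7 + 1/1.70 + 1/6.46 = 0.8111 (1/kΩ).
R1 takes the fraction G_k/ΣG = 0.06803/0.8111 = 0.08387, so I = 46.0 × 0.08387 = 3.858 mA.

I ≈ 3.86 mA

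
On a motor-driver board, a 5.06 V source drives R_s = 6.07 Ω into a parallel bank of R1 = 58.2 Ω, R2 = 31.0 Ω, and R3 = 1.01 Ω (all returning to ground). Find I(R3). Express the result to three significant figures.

I ≈ 0.685 A

Parallel bank: R_p = 1/(1/58.2 + 1/31.0 + 1/1.01) = 0.9620 Ω.
V_A = 5.06 × 0.9620/7.032 = 0.6922 V.
I(R3) = V_A / R3 = 0.6922/1.01 = 0.6853 A.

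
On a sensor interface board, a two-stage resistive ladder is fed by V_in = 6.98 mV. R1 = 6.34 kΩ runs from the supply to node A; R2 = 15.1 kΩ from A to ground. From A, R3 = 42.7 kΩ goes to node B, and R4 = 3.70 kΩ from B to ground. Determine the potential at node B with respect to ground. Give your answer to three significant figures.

V_B ≈ 0.358 mV

Node A sees R2 in parallel with the series input of stage 2, R3 + R4 = 46.40 kΩ.
Effective lower resistance at A: R2 ‖ 46.40 = 11.39 kΩ.
First divider: V_A = V_in · 11.39/(6.34 + 11.39) = 4.484 mV.
V_B = V_A × 0.07974 = 0.3576 mV.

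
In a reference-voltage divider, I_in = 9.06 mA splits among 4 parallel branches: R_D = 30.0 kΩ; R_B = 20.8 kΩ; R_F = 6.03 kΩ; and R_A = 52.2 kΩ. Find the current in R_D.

ΣG = 1/30.0 + 1/20.8 + 1/6.03 + 1/52.2 = 0.2664.
Current divider: I(R_D) = I_in · G_k/ΣG = 9.06 × (0.03333/0.2664) = 9.06 × 0.1251 = 1.134 mA.

I ≈ 1.13 mA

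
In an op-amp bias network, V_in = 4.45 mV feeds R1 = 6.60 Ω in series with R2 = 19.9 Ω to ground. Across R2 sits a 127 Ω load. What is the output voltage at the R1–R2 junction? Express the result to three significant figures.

R2 ‖ R_L = (19.9 × 127)/(19.9 + 127) = 17.20 Ω.
Voltage divider with the loaded lower leg: V_out = 4.45 × 17.20/(6.60 + 17.20) = 4.45 × 0.7227 = 3.216 mV.
(Unloaded it would be 3.34 mV; the load pulls it down.)

V_out ≈ 3.22 mV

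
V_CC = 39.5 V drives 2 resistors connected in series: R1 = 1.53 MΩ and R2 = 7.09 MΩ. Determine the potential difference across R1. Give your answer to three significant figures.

V ≈ 7.01 V

ΣR = 1.53 + 7.09 = 8.620 MΩ.
V = V_CC · R/ΣR = 39.5 × 0.1775 = 7.011 V.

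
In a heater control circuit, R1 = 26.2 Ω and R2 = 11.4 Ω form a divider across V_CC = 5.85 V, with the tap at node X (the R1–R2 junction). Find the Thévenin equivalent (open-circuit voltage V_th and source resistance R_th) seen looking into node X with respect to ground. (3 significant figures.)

With X open, the divider is unloaded: V_th = 5.85 × 11.4/37.60 = 1.774 V.
Zeroing V_CC shorts the top of R1 to ground, so R_th = R1 ‖ R2 = 7.944 Ω.

V_th ≈ 1.77 V, R_th ≈ 7.94 Ω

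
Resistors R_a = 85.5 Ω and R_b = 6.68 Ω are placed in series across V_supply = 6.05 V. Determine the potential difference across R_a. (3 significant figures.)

ΣR = 85.5 + 6.68 = 92.18 Ω.
Voltage divider: V = V_supply · (85.50 / 92.18) = 6.05 × 0.9275 = 5.612 V.

V ≈ 5.61 V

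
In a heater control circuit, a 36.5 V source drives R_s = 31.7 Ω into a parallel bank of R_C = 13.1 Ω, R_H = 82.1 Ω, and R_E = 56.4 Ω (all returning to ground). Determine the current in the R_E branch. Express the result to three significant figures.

Equivalent of the parallel group: R_p = 9.412 Ω.
Node voltage V_A = V_CC · R_p/(R_s + R_p) = 36.5 × 0.2289 = 8.356 V.
Branch current I = V_A/R_E = 8.356/56.4 = 0.1482 A.

I ≈ 0.148 A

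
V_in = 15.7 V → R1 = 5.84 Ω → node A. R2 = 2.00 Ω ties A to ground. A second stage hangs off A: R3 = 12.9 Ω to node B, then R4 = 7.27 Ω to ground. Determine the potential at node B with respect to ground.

V_B ≈ 1.34 V

Node A sees R2 in parallel with the series input of stage 2, R3 + R4 = 20.17 Ω.
Effective lower resistance at A: R2 ‖ 20.17 = 1.820 Ω.
So V_A = 15.7 × 0.2376 = 3.730 V.
V_B = V_A × 0.3604 = 1.344 V.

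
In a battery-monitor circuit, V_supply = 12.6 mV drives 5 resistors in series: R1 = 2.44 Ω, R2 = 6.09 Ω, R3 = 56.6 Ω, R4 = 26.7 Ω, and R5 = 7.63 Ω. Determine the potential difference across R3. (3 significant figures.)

ΣR = 2.44 + 6.09 + 56.6 + 26.7 + 7.63 = 99.46 Ω.
By the voltage-divider rule, V = 12.6 × 56.60/99.46 = 7.170 mV.

V ≈ 7.17 mV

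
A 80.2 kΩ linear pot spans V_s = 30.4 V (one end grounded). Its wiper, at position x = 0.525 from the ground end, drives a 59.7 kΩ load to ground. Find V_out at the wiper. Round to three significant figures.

Split the track: R_lower = x·R_p = 42.11 kΩ, R_upper = (1−x)·R_p = 38.09 kΩ.
Lower segment in parallel with the load: 42.11 ‖ 59.7 = 24.69 kΩ.
Then V_out = V_s · 24.69/(38.09 + 24.69) = 11.95 V.

V_out ≈ 12.0 V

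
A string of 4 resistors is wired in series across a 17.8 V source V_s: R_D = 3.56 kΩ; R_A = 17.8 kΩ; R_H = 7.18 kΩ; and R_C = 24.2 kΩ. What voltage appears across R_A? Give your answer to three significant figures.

V ≈ 6.01 V

Total series resistance ΣR = 3.56 + 17.8 + 7.18 + 24.2 = 52.74 kΩ.
V = V_s · R/ΣR = 17.8 × 0.3375 = 6.008 V.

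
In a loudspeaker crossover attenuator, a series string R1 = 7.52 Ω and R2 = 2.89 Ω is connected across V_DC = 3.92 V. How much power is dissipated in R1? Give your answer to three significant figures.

Series current I = V_DC/ΣR = 3.92/10.41 = 0.3766 A.
P = I²R = 0.1418 × 7.52 = 1.066 W.

P ≈ 1.07 W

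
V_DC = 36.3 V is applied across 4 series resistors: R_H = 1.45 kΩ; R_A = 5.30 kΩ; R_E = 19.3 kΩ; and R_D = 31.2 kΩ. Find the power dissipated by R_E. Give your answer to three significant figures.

P ≈ 7.76 mW

The common current is I = 36.3/57.25 = 0.6341 mA.
P = I²R = 0.4020 × 19.3 = 7.759 mW.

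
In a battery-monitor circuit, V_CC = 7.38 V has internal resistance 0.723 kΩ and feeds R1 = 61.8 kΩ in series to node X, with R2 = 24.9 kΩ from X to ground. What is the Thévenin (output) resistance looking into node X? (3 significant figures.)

R1' = 0.723 + 61.8 = 62.52 kΩ (source resistance + R1).
Looking into X with the source shorted: R_th = R1'·R2/(R1'+R2) = 62.52 × 24.9/87.42 = 17.81 kΩ.

R_th ≈ 17.8 kΩ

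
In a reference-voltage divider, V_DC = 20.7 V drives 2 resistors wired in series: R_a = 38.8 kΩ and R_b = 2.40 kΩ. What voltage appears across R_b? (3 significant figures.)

ΣR = 38.8 + 2.40 = 41.20 kΩ.
Voltage divider: V = V_DC · (2.400 / 41.20) = 20.7 × 0.05825 = 1.206 V.

V ≈ 1.21 V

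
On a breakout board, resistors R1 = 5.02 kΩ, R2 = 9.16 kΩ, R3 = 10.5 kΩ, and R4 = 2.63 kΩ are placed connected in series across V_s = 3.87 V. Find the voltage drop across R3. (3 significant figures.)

V ≈ 1.49 V

ΣR = 5.02 + 9.16 + 10.5 + 2.63 = 27.31 kΩ.
Voltage divider: V = V_s · (10.50 / 27.31) = 3.87 × 0.3845 = 1.488 V.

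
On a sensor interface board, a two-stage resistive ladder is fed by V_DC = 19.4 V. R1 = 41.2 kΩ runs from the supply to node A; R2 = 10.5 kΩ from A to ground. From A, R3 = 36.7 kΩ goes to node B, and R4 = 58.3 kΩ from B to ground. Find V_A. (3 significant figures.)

V_A ≈ 3.62 V

The second stage (R3 + R4 = 95.00 kΩ) loads node A in parallel with R2.
Effective lower resistance at A: R2 ‖ 95.00 = 9.455 kΩ.
V_A = 19.4 × 9.455/(41.2 + 9.455) = 3.621 V.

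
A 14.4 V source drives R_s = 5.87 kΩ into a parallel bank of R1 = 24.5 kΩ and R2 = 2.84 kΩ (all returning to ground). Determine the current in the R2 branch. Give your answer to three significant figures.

Combine the parallel branches: R_p = (1/24.5 + 1/2.84)⁻¹ = 2.545 kΩ.
V_A = 14.4 × 2.545/8.415 = 4.355 V.
I(R2) = V_A / R2 = 4.355/2.84 = 1.533 mA.

I ≈ 1.53 mA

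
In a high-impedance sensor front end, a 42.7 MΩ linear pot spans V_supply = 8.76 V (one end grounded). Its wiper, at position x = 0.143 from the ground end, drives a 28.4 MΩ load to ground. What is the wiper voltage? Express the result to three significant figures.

V_out ≈ 1.06 V

Split the track: R_lower = x·R_p = 6.106 MΩ, R_upper = (1−x)·R_p = 36.59 MΩ.
Lower segment in parallel with the load: 6.106 ‖ 28.4 = 5.026 MΩ.
Then V_out = V_supply · 5.026/(36.59 + 5.026) = 1.058 V.
(Unloaded: V_out = x·V_supply = 1.25 V.)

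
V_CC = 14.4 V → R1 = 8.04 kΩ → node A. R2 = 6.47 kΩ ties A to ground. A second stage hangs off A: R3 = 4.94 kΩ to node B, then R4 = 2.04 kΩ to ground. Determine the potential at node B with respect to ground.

The second stage (R3 + R4 = 6.980 kΩ) loads node A in parallel with R2.
R2 ‖ (R3+R4) = 3.358 kΩ.
V_A = 14.4 × 3.358/(8.04 + 3.358) = 4.242 V.
Then the unloaded second divider: V_B = V_A × R4/(R3+R4) = 4.242 × 0.2923 = 1.240 V.

V_B ≈ 1.24 V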